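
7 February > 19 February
False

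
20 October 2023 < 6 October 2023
False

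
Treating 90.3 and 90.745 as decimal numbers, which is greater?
90.745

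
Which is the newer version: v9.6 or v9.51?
v9.51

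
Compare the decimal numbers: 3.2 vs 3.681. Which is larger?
3.681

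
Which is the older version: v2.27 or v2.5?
v2.5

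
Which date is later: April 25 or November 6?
November 6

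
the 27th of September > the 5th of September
True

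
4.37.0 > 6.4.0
False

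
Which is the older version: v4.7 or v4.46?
v4.7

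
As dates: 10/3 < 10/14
True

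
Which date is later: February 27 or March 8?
March 8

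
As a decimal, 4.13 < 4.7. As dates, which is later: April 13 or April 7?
April 13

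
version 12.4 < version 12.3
False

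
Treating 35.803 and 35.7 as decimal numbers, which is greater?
35.803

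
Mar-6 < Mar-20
True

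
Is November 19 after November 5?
Yes. Day 19 comes after day 5 in November — this is a date comparison, not a decimal one (the decimal 11.19 would be smaller than 11.5).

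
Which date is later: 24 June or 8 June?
24 June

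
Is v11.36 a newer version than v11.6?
Yes. Version numbers are compared segment by segment as integers, not as decimals: minor version 36 > 6, so v11.36 > v11.6 (even though the decimal 11.36 < 11.6).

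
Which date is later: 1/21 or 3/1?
3/1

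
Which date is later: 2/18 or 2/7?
2/18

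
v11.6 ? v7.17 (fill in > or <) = >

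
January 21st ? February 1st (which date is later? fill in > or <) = <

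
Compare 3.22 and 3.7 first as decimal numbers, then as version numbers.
As decimals: 3.22 < 3.7. As versions: v3.22 > v3.7 (minor version 22 > 7).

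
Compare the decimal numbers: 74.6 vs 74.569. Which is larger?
74.6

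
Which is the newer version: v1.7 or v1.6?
v1.7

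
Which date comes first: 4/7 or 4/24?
4/7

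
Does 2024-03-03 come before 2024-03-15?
Yes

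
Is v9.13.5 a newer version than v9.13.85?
No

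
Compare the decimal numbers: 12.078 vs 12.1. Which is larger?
12.1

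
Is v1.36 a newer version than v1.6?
Yes. Version numbers are compared segment by segment as integers, not as decimals: minor version 36 > 6, so v1.36 > v1.6 (even though the decimal 1.36 < 1.6).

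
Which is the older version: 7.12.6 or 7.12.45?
7.12.6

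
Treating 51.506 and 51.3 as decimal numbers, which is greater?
51.506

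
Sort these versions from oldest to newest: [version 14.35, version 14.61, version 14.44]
[version 14.35, version 14.44, version 14.61]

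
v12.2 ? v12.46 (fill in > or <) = <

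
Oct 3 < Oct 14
True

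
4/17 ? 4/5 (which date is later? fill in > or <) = >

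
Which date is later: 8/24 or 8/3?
8/24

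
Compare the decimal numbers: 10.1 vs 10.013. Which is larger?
10.1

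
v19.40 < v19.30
False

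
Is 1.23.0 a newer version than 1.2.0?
Yes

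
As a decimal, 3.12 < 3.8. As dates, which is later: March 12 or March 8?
March 12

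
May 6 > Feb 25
True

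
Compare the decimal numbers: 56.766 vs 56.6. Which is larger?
56.766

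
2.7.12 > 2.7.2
True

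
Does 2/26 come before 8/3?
Yes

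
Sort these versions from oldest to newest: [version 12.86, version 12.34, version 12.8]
[version 12.8, version 12.34, version 12.86]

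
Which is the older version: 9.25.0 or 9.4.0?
9.4.0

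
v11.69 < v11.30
False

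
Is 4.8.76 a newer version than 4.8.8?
Yes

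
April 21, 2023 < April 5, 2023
False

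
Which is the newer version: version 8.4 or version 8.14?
version 8.14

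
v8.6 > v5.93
True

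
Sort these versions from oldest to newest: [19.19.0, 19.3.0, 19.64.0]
[19.3.0, 19.19.0, 19.64.0]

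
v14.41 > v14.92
False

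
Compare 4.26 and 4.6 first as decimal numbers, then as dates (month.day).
As decimals: 4.26 < 4.6. As dates: 4/26 is later than 4/6 (day 26 > day 6).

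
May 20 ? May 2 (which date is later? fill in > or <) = >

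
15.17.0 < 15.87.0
True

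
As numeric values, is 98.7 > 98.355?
True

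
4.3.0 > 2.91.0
True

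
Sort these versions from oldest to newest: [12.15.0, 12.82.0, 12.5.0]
[12.5.0, 12.15.0, 12.82.0]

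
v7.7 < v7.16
True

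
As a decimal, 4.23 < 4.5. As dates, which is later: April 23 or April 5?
April 23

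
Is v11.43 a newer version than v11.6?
Yes. Version numbers are compared segment by segment as integers, not as decimals: minor version 43 > 6, so v11.43 > v11.6 (even though the decimal 11.43 < 11.6).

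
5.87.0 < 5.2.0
False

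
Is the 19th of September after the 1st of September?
Yes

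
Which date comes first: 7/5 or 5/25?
5/25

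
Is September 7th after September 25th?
No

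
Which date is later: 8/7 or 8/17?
8/17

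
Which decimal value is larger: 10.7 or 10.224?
10.7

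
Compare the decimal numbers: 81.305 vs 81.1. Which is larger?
81.305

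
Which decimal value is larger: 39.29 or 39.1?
39.29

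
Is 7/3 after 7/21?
No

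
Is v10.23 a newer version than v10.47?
No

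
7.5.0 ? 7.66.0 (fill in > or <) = <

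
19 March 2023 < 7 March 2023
False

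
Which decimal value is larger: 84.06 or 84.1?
84.1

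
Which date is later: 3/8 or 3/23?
3/23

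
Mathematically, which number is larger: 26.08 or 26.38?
26.38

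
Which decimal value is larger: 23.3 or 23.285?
23.3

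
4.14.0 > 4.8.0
True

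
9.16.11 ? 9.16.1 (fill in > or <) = >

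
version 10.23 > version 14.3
False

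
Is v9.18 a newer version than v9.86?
No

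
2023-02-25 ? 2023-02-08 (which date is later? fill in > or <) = >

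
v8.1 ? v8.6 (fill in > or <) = <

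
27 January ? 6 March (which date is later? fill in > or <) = <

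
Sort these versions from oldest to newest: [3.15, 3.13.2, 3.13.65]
[3.13.2, 3.13.65, 3.15]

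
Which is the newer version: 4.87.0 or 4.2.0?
4.87.0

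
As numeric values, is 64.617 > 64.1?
True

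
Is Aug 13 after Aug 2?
Yes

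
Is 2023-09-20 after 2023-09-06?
Yes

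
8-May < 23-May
True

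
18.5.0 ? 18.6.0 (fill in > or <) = <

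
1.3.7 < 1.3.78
True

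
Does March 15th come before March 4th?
No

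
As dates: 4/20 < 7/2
True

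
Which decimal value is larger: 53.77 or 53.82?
53.82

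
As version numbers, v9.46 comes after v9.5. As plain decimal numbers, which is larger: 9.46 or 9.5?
9.5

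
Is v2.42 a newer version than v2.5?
Yes. Version numbers are compared segment by segment as integers, not as decimals: minor version 42 > 5, so v2.42 > v2.5 (even though the decimal 2.42 < 2.5).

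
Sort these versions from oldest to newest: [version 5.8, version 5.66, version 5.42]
[version 5.8, version 5.42, version 5.66]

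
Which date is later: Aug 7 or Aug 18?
Aug 18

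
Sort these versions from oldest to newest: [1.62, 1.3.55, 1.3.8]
[1.3.8, 1.3.55, 1.62]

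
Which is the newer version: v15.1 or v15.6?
v15.6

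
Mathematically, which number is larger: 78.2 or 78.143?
78.2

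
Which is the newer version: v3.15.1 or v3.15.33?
v3.15.33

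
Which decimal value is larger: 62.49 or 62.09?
62.49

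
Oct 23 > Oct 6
True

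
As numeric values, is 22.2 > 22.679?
False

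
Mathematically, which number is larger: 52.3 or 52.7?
52.7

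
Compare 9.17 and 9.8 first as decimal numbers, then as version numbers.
As decimals: 9.17 < 9.8. As versions: v9.17 > v9.8 (minor version 17 > 8).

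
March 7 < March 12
True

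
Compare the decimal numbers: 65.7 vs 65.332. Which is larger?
65.7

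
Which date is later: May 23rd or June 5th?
June 5th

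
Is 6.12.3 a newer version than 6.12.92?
No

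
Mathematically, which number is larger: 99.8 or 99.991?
99.991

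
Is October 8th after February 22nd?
Yes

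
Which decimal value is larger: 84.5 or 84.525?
84.525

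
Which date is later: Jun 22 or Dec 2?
Dec 2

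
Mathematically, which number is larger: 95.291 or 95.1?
95.291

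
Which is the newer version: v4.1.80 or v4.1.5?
v4.1.80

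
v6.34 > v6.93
False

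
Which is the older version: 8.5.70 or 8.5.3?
8.5.3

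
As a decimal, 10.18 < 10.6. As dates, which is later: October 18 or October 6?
October 18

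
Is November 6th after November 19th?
No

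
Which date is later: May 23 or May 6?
May 23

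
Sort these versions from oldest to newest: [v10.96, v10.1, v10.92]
[v10.1, v10.92, v10.96]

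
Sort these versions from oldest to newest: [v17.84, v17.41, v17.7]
[v17.7, v17.41, v17.84]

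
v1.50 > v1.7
True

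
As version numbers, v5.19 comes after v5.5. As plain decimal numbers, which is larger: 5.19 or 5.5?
5.5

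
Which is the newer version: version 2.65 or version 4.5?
version 4.5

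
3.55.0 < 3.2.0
False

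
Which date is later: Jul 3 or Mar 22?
Jul 3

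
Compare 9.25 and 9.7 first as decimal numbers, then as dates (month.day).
As decimals: 9.25 < 9.7. As dates: 9/25 is later than 9/7 (day 25 > day 7).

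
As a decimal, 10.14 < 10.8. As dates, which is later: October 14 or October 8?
October 14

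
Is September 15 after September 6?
Yes. Day 15 comes after day 6 in September — this is a date comparison, not a decimal one (the decimal 9.15 would be smaller than 9.6).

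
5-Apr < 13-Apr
True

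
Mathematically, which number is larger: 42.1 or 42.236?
42.236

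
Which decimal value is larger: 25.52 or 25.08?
25.52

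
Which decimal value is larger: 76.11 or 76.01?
76.11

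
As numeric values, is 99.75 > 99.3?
True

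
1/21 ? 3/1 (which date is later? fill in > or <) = <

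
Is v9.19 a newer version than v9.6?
Yes. Version numbers are compared segment by segment as integers, not as decimals: minor version 19 > 6, so v9.19 > v9.6 (even though the decimal 9.19 < 9.6).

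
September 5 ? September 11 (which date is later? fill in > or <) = <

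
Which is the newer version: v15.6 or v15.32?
v15.32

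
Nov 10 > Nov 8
True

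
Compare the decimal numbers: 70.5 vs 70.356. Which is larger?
70.5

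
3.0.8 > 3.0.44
False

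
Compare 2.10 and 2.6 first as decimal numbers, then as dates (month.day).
As decimals: 2.10 < 2.6. As dates: 2/10 is later than 2/6 (day 10 > day 6).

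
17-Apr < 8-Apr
False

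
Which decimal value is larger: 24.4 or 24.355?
24.4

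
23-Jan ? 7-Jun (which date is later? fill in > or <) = <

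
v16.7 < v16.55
True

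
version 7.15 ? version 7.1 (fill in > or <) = >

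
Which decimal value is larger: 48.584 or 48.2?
48.584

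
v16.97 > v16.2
True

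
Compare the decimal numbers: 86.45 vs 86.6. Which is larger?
86.6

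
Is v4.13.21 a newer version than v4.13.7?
Yes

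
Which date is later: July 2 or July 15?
July 15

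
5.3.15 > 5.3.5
True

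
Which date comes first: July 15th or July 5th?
July 5th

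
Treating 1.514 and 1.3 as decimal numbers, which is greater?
1.514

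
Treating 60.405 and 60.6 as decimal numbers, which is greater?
60.6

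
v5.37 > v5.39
False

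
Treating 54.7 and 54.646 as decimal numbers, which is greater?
54.7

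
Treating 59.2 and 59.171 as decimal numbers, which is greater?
59.2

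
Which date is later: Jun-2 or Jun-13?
Jun-13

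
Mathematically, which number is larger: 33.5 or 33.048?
33.5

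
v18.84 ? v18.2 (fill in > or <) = >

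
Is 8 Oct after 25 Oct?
No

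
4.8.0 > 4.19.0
False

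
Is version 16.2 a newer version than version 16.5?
No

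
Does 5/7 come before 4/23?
No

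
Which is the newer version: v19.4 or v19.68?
v19.68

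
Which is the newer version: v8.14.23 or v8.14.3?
v8.14.23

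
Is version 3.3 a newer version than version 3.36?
No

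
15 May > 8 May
True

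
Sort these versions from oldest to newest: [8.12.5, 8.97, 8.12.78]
[8.12.5, 8.12.78, 8.97]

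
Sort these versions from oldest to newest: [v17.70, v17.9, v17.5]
[v17.5, v17.9, v17.70]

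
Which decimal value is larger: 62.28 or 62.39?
62.39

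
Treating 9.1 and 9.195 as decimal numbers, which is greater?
9.195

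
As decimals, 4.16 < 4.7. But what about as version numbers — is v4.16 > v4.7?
True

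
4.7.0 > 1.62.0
True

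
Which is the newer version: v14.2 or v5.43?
v14.2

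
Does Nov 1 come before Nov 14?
Yes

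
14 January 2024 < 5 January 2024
False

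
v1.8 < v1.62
True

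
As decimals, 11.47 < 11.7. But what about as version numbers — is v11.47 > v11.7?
True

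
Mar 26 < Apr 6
True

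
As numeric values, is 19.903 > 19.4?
True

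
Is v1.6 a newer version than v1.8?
No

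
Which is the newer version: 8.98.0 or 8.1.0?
8.98.0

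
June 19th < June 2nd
False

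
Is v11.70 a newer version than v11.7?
Yes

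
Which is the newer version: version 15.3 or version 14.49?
version 15.3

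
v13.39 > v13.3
True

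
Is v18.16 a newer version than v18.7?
Yes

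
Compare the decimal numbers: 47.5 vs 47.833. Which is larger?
47.833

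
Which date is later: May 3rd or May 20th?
May 20th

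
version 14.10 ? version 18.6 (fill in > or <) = <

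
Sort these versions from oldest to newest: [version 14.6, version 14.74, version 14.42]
[version 14.6, version 14.42, version 14.74]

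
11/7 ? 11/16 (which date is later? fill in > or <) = <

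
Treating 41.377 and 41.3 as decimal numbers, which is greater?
41.377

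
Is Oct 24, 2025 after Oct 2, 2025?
Yes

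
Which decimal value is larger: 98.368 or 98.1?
98.368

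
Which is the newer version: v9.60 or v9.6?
v9.60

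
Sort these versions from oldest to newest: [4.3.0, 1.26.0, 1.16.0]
[1.16.0, 1.26.0, 4.3.0]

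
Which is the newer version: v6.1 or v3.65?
v6.1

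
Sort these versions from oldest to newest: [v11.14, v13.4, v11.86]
[v11.14, v11.86, v13.4]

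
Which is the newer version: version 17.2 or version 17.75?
version 17.75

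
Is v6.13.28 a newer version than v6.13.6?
Yes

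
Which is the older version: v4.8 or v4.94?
v4.8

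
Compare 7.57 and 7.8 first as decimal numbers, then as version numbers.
As decimals: 7.57 < 7.8. As versions: v7.57 > v7.8 (minor version 57 > 8).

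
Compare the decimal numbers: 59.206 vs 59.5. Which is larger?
59.5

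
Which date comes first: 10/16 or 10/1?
10/1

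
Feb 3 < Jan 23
False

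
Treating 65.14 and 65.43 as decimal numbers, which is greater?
65.43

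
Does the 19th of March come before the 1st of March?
No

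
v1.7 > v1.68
False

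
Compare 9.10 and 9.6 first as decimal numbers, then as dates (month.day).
As decimals: 9.10 < 9.6. As dates: 9/10 is later than 9/6 (day 10 > day 6).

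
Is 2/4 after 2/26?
No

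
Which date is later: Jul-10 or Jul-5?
Jul-10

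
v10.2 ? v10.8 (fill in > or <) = <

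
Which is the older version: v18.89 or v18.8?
v18.8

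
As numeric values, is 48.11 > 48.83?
False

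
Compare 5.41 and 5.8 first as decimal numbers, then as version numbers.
As decimals: 5.41 < 5.8. As versions: v5.41 > v5.8 (minor version 41 > 8).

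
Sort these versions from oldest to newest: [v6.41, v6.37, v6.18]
[v6.18, v6.37, v6.41]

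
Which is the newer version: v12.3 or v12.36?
v12.36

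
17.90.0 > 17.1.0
True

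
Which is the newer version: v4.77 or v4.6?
v4.77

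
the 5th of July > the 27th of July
False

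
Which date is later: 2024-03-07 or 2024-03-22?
2024-03-22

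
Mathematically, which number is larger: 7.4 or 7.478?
7.478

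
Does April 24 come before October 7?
Yes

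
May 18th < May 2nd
False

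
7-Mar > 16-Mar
False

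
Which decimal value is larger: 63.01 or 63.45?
63.45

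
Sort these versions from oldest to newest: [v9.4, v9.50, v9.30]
[v9.4, v9.30, v9.50]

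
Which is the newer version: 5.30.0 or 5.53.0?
5.53.0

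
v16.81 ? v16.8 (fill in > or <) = >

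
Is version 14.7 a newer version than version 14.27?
No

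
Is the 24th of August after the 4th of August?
Yes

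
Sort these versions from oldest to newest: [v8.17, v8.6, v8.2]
[v8.2, v8.6, v8.17]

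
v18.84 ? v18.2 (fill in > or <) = >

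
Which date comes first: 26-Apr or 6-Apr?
6-Apr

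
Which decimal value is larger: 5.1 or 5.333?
5.333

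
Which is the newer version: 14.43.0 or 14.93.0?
14.93.0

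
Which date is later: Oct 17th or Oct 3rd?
Oct 17th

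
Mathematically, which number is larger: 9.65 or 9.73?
9.73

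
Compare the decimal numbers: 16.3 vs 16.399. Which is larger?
16.399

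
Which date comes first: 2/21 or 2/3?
2/3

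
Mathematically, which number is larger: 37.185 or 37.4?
37.4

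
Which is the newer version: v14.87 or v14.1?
v14.87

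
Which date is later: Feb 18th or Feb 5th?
Feb 18th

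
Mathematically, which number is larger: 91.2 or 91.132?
91.2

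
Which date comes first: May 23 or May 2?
May 2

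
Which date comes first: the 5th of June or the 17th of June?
the 5th of June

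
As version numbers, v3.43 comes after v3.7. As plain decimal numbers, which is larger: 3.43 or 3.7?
3.7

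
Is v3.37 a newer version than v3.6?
Yes. Version numbers are compared segment by segment as integers, not as decimals: minor version 37 > 6, so v3.37 > v3.6 (even though the decimal 3.37 < 3.6).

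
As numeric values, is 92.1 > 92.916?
False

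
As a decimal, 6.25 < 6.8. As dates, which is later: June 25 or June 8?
June 25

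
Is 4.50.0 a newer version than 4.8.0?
Yes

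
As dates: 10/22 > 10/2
True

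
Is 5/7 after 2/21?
Yes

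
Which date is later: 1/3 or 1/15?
1/15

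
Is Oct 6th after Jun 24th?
Yes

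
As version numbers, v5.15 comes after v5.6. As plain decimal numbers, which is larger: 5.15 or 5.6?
5.6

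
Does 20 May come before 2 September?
Yes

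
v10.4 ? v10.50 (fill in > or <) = <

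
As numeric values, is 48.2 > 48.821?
False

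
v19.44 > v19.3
True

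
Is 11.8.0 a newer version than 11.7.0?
Yes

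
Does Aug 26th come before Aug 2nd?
No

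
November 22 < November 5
False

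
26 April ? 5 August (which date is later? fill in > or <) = <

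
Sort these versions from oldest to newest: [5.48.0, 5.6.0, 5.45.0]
[5.6.0, 5.45.0, 5.48.0]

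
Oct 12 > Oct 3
True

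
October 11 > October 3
True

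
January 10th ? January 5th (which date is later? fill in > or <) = >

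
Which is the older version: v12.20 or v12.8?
v12.8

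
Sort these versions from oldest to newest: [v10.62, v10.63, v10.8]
[v10.8, v10.62, v10.63]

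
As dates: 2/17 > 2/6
True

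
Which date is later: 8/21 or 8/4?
8/21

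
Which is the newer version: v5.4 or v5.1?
v5.4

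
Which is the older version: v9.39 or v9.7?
v9.7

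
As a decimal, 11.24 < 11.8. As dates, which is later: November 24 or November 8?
November 24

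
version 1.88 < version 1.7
False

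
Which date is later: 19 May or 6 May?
19 May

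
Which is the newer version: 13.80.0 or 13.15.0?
13.80.0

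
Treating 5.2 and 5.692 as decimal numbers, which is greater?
5.692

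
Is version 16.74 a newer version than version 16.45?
Yes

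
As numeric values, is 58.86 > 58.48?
True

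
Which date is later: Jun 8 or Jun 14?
Jun 14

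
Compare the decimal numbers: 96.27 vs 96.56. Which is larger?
96.56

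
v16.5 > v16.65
False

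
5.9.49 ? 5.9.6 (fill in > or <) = >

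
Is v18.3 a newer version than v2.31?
Yes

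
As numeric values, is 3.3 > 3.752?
False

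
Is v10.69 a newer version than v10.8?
Yes. Version numbers are compared segment by segment as integers, not as decimals: minor version 69 > 8, so v10.69 > v10.8 (even though the decimal 10.69 < 10.8).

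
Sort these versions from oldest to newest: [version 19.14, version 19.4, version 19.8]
[version 19.4, version 19.8, version 19.14]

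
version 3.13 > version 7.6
False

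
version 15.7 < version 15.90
True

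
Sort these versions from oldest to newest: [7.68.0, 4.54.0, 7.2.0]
[4.54.0, 7.2.0, 7.68.0]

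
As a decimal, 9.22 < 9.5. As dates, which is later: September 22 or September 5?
September 22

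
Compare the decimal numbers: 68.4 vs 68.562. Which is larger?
68.562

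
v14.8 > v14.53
False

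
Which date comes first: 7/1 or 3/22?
3/22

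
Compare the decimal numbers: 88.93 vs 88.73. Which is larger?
88.93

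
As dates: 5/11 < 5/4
False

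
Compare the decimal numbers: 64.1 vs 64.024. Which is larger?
64.1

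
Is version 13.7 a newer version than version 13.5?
Yes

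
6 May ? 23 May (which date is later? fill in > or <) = <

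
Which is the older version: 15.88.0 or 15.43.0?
15.43.0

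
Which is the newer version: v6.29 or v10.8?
v10.8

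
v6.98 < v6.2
False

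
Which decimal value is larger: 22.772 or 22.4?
22.772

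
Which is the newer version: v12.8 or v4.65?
v12.8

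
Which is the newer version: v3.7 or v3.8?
v3.8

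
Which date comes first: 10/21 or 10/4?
10/4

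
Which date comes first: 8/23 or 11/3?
8/23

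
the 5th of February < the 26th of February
True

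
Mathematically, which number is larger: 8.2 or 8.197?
8.2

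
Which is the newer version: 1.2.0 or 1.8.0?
1.8.0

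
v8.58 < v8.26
False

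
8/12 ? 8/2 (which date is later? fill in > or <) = >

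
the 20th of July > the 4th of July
True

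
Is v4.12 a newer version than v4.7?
Yes. Version numbers are compared segment by segment as integers, not as decimals: minor version 12 > 7, so v4.12 > v4.7 (even though the decimal 4.12 < 4.7).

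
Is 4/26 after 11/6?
No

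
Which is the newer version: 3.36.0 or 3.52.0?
3.52.0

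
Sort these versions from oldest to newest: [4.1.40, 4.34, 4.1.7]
[4.1.7, 4.1.40, 4.34]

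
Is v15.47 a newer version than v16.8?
No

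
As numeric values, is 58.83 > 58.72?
True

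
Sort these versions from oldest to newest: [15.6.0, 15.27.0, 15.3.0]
[15.3.0, 15.6.0, 15.27.0]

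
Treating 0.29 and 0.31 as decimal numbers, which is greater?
0.31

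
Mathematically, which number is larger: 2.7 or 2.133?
2.7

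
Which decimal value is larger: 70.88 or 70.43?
70.88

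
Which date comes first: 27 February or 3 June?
27 February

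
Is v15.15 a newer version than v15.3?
Yes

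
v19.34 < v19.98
True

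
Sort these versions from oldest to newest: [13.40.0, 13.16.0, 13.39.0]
[13.16.0, 13.39.0, 13.40.0]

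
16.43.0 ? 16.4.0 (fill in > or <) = >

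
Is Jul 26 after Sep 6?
No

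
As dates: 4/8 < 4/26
True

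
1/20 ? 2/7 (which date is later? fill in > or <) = <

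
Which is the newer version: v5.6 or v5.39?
v5.39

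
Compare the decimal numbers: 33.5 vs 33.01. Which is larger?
33.5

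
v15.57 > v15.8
True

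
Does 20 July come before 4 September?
Yes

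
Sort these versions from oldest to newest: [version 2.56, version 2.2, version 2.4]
[version 2.2, version 2.4, version 2.56]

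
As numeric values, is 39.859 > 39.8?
True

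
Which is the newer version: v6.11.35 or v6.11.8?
v6.11.35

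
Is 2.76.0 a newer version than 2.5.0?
Yes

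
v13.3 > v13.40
False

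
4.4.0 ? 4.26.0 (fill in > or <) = <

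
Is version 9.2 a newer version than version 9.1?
Yes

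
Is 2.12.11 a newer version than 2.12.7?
Yes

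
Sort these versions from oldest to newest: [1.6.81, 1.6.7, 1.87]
[1.6.7, 1.6.81, 1.87]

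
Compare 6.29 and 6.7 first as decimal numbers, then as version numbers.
As decimals: 6.29 < 6.7. As versions: v6.29 > v6.7 (minor version 29 > 7).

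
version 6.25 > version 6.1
True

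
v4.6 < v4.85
True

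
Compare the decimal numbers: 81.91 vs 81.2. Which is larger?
81.91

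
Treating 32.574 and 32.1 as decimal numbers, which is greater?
32.574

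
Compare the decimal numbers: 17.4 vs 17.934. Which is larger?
17.934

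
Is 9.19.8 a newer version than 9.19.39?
No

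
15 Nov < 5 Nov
False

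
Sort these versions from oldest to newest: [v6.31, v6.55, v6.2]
[v6.2, v6.31, v6.55]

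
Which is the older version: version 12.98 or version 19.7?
version 12.98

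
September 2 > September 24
False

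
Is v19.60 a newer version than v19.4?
Yes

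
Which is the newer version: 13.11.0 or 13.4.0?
13.11.0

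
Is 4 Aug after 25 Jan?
Yes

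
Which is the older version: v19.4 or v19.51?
v19.4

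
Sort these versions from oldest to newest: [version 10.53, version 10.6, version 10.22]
[version 10.6, version 10.22, version 10.53]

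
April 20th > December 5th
False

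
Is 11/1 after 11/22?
No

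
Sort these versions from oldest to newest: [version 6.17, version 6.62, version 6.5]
[version 6.5, version 6.17, version 6.62]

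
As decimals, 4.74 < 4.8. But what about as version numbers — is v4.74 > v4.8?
True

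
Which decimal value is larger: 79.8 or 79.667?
79.8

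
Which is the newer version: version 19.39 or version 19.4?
version 19.39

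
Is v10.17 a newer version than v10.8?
Yes. Version numbers are compared segment by segment as integers, not as decimals: minor version 17 > 8, so v10.17 > v10.8 (even though the decimal 10.17 < 10.8).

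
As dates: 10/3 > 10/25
False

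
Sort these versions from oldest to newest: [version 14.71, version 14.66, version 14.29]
[version 14.29, version 14.66, version 14.71]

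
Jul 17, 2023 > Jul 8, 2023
True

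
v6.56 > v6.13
True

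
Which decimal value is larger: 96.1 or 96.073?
96.1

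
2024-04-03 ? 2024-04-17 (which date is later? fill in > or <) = <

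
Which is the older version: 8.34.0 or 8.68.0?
8.34.0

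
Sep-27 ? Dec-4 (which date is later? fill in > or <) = <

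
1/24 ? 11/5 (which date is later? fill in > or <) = <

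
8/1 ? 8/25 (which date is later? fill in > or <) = <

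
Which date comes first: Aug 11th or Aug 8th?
Aug 8th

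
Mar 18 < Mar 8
False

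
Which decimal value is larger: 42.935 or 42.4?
42.935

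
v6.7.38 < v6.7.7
False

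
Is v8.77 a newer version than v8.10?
Yes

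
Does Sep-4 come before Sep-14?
Yes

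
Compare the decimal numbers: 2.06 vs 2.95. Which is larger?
2.95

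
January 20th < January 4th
False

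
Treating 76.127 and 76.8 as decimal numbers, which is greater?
76.8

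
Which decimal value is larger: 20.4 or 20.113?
20.4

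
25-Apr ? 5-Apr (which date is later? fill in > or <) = >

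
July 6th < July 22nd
True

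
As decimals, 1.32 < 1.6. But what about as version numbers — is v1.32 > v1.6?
True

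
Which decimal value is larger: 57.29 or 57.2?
57.29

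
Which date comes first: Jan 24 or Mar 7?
Jan 24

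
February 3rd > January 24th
True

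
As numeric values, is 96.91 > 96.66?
True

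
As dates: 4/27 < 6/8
True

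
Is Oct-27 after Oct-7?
Yes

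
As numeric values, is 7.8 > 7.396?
True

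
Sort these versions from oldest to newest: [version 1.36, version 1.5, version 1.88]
[version 1.5, version 1.36, version 1.88]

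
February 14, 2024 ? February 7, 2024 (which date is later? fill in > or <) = >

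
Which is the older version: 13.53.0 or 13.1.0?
13.1.0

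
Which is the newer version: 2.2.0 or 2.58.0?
2.58.0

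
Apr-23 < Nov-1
True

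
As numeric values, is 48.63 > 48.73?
False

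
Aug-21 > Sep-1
False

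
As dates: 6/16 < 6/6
False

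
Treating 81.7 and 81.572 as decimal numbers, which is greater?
81.7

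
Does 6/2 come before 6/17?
Yes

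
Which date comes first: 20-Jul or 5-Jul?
5-Jul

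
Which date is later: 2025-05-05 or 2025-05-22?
2025-05-22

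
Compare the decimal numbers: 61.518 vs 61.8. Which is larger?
61.8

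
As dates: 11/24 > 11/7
True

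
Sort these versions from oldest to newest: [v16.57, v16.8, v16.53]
[v16.8, v16.53, v16.57]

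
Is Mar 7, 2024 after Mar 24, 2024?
No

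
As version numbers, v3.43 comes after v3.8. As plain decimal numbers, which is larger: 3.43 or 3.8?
3.8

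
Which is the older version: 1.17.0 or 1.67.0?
1.17.0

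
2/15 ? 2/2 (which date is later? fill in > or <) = >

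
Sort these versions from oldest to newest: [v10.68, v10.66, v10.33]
[v10.33, v10.66, v10.68]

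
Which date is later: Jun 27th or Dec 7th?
Dec 7th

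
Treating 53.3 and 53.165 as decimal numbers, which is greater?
53.3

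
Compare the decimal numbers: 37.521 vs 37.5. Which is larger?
37.521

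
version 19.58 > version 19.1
True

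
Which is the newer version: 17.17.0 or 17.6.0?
17.17.0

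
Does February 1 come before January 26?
No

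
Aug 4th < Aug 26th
True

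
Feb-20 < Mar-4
True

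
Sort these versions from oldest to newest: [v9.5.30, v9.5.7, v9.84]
[v9.5.7, v9.5.30, v9.84]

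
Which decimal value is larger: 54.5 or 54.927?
54.927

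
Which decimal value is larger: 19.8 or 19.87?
19.87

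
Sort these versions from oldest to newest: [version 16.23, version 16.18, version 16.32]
[version 16.18, version 16.23, version 16.32]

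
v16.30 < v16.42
True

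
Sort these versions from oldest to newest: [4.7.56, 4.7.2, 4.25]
[4.7.2, 4.7.56, 4.25]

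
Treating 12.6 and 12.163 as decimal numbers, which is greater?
12.6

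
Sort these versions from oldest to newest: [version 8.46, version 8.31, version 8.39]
[version 8.31, version 8.39, version 8.46]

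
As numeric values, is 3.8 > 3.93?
False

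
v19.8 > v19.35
False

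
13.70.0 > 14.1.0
False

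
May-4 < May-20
True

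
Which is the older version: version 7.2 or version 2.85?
version 2.85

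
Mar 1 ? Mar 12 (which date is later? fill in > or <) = <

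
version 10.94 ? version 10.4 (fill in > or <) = >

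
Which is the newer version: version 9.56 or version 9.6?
version 9.56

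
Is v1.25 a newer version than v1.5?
Yes. Version numbers are compared segment by segment as integers, not as decimals: minor version 25 > 5, so v1.25 > v1.5 (even though the decimal 1.25 < 1.5).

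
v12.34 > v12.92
False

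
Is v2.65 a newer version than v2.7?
Yes. Version numbers are compared segment by segment as integers, not as decimals: minor version 65 > 7, so v2.65 > v2.7 (even though the decimal 2.65 < 2.7).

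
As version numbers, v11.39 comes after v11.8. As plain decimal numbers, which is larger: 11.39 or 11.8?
11.8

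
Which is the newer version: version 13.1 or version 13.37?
version 13.37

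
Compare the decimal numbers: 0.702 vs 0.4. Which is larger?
0.702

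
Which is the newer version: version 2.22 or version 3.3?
version 3.3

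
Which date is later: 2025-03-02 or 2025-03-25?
2025-03-25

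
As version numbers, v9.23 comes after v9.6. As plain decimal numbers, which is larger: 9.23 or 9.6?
9.6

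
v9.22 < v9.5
False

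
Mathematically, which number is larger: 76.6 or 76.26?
76.6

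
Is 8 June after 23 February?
Yes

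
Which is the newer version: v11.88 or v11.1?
v11.88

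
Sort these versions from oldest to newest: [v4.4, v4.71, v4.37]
[v4.4, v4.37, v4.71]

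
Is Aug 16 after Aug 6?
Yes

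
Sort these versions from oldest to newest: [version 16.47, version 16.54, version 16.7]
[version 16.7, version 16.47, version 16.54]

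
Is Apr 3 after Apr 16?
No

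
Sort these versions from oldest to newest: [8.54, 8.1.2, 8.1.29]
[8.1.2, 8.1.29, 8.54]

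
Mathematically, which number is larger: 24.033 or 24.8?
24.8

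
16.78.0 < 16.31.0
False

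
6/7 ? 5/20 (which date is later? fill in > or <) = >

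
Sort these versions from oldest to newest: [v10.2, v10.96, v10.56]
[v10.2, v10.56, v10.96]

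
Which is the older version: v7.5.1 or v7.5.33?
v7.5.1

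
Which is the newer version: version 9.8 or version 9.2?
version 9.8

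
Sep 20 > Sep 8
True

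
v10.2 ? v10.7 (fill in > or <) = <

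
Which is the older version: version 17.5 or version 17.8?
version 17.5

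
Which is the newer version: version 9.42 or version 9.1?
version 9.42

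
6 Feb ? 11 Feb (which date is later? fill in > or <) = <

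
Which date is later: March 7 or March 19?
March 19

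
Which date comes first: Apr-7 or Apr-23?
Apr-7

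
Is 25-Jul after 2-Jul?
Yes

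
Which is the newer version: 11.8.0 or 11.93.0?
11.93.0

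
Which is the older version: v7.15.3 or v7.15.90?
v7.15.3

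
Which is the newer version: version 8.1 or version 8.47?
version 8.47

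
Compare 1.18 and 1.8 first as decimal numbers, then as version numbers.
As decimals: 1.18 < 1.8. As versions: v1.18 > v1.8 (minor version 18 > 8).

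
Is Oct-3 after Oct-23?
No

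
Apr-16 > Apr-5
True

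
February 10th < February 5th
False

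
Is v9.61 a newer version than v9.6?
Yes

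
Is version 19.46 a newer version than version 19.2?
Yes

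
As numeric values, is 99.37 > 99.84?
False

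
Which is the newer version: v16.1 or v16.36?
v16.36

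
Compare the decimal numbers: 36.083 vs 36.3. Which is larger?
36.3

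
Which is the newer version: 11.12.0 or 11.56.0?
11.56.0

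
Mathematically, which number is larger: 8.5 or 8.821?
8.821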